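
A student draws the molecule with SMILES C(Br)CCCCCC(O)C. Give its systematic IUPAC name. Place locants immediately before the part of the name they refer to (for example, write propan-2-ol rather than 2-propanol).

8-bromooctan-2-ol

The longest carbon chain that includes the –OH group has 8 carbons, so the parent hydride is octane.
The highest-priority functional group is an alcohol (–OH), so the name ends in -ol.
Number the chain so that numbering from this end puts the hydroxyl group at C-2 rather than C-7.
This places the hydroxyl at C-2; a bromo group at C-8.
Assembling the pieces gives 8-bromooctan-2-ol.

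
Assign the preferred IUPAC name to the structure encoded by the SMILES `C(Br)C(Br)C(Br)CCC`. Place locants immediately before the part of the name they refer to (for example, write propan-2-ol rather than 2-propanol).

1,2,3-tribromohexane

The parent chain contains 6 carbons (hexane).
Number the chain so that the substituent locant set {1,2,3} is lower than {4,5,6} at the first point of difference.
With this numbering: bromo groups at C-1 and C-2 and C-3.
Putting it together: 1,2,3-tribromohexane.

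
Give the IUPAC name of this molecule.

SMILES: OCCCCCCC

heptan-1-ol

The longest carbon chain that includes the –OH group has 7 carbons, so the parent hydride is heptane.
The highest-priority functional group is an alcohol (–OH), so the name ends in -ol.
Choose the numbering such that numbering from this end puts the hydroxyl group at C-1 rather than C-7.
This places the hydroxyl at C-1.
The name is heptan-1-ol.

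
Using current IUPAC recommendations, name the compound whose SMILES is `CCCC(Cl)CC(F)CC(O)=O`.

Counting along the main chain through the –COOH group gives 8 carbons: the parent is octane.
The principal characteristic group is a carboxylic acid (terminal –COOH), named with the suffix -oic acid.
Choose the numbering such that the carboxylic acid carbon is C-1 by definition.
With this numbering: a chloro group at C-5; a fluoro group at C-3.
The substituents are ordered alphabetically, ignoring any di-/tri- multipliers.
Putting it together: 5-chloro-3-fluorooctanoic acid.

5-chloro-3-fluorooctanoic acid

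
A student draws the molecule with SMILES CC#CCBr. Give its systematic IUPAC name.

The longest chain bearing the multiple bond is 4 carbons long (butane).
The chain contains a C≡C triple bond, so the unsaturation ending is -yne.
The numbering direction is chosen so that the substituent locant set {1} is lower than {4} at the first point of difference.
With this numbering: the triple bond between C-2 and C-3; a bromo group at C-1.
Assembling the pieces gives 1-bromobut-2-yne.

1-bromobut-2-yne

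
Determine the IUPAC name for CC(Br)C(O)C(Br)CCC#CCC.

The longest chain bearing the –OH group and the multiple bond is 10 carbons long (decane).
The principal characteristic group is an alcohol (–OH), named with the suffix -ol.
The chain contains a C≡C triple bond, so the unsaturation ending is -yne.
Number the chain so that numbering from this end puts the hydroxyl group at C-3 rather than C-8.
This places the hydroxyl at C-3; the triple bond between C-7 and C-8; bromo groups at C-2 and C-4.
The name is 2,4-dibromodec-7-yn-3-ol.

2,4-dibromodec-7-yn-3-ol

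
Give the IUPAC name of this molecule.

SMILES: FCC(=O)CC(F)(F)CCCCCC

Counting along the main chain through the carbonyl gives 10 carbons: the parent is decane.
The principal characteristic group is a ketone (C=O on an internal carbon), named with the suffix -one.
Number the chain so that numbering from this end puts the carbonyl group at C-2 rather than C-9.
That gives the carbonyl at C-2; fluoro groups at C-1 and C-4 (×2).
Assembling the pieces gives 1,4,4-trifluorodecan-2-one.

1,4,4-trifluorodecan-2-one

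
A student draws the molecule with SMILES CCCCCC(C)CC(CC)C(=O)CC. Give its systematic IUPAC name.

4-ethyl-6-methylundecan-3-one

Counting along the main chain through the carbonyl gives 11 carbons: the parent is undecane.
A ketone (C=O on an internal carbon) is the principal characteristic group, giving the suffix -one.
Number the chain so that numbering from this end puts the carbonyl group at C-3 rather than C-9.
That gives the carbonyl at C-3; an ethyl group at C-4; a methyl group at C-6.
The substituents are ordered alphabetically, ignoring any di-/tri- multipliers.
The name is 4-ethyl-6-methylundecan-3-one.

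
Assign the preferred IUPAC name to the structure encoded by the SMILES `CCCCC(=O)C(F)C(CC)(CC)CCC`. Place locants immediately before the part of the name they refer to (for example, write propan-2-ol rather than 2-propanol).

The longest carbon chain that includes the carbonyl has 10 carbons, so the parent hydride is decane.
A ketone (C=O on an internal carbon) is the principal characteristic group, giving the suffix -one.
Choose the numbering such that numbering from this end puts the carbonyl group at C-5 rather than C-6.
With this numbering: the carbonyl at C-5; two ethyl groups at C-7; a fluoro group at C-6.
Prefixes are listed alphabetically: ethyl, fluoro.
Putting it together: 7,7-diethyl-6-fluorodecan-5-one.

7,7-diethyl-6-fluorodecan-5-one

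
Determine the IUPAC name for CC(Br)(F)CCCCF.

5-bromo-1,5-difluorohexane

The longest carbon chain is 6 atoms: the parent is hexane.
Number the chain so that the substituent locant set {1,5,5} is lower than {2,2,6} at the first point of difference.
With this numbering: a bromo group at C-5; fluoro groups at C-1 and C-5.
Prefixes are listed alphabetically: bromo, fluoro.
The name is 5-bromo-1,5-difluorohexane.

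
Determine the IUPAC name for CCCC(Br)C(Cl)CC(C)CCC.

The parent chain contains 10 carbons (decane).
Choose the numbering such that the substituent locant set {4,5,7} is lower than {4,6,7} at the first point of difference.
That gives a bromo group at C-4; a chloro group at C-5; a methyl group at C-7.
Substituent prefixes are cited in alphabetical order (multiplying prefixes like di-/tri- are ignored for ordering).
The name is 4-bromo-5-chloro-7-methyldecane.

4-bromo-5-chloro-7-methyldecane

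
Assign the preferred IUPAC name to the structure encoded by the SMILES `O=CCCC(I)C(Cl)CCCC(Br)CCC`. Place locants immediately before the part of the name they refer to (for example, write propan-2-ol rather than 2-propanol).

9-bromo-5-chloro-4-iodododecanal

The longest chain bearing the –CHO group is 12 carbons long (dodecane).
An aldehyde (terminal –CHO) is the principal characteristic group, giving the suffix -al.
Number the chain so that the aldehyde carbon is C-1 by definition.
With this numbering: a bromo group at C-9; a chloro group at C-5; an iodo group at C-4.
The substituents are ordered alphabetically, ignoring any di-/tri- multipliers.
Assembling the pieces gives 9-bromo-5-chloro-4-iodododecanal.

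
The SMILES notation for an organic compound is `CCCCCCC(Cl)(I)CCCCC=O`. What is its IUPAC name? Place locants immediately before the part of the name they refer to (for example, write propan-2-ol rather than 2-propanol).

The longest chain bearing the –CHO group is 12 carbons long (dodecane).
An aldehyde (terminal –CHO) is the principal characteristic group, giving the suffix -al.
The numbering direction is chosen so that the aldehyde carbon is C-1 by definition.
With this numbering: a chloro group at C-6; an iodo group at C-6.
Substituent prefixes are cited in alphabetical order (multiplying prefixes like di-/tri- are ignored for ordering).
The name is 6-chloro-6-iodododecanal.

6-chloro-6-iodododecanal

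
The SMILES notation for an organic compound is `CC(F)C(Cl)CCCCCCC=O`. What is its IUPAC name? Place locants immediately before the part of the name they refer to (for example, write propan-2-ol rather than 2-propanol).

8-chloro-9-fluorodecanal

The longest carbon chain that includes the –CHO group has 10 carbons, so the parent hydride is decane.
An aldehyde (terminal –CHO) is the principal characteristic group, giving the suffix -al.
Number the chain so that the aldehyde carbon is C-1 by definition.
That gives a chloro group at C-8; a fluoro group at C-9.
Prefixes are listed alphabetically: chloro, fluoro.
Putting it together: 8-chloro-9-fluorodecanal.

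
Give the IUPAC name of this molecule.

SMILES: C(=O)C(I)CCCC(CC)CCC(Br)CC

9-bromo-6-ethyl-2-iodoundecanal

The longest chain bearing the –CHO group is 11 carbons long (undecane).
The principal characteristic group is an aldehyde (terminal –CHO), named with the suffix -al.
Choose the numbering such that the aldehyde carbon is C-1 by definition.
This places a bromo group at C-9; an ethyl group at C-6; an iodo group at C-2.
Prefixes are listed alphabetically: bromo, ethyl, iodo.
Putting it together: 9-bromo-6-ethyl-2-iodoundecanal.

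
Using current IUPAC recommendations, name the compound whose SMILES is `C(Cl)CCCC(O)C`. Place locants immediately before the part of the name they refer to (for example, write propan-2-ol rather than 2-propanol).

6-chlorohexan-2-ol

The longest chain bearing the –OH group is 6 carbons long (hexane).
The highest-priority functional group is an alcohol (–OH), so the name ends in -ol.
Choose the numbering such that numbering from this end puts the hydroxyl group at C-2 rather than C-5.
That gives the hydroxyl at C-2; a chloro group at C-6.
Putting it together: 6-chlorohexan-2-ol.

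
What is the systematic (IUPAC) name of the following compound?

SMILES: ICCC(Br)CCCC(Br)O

Counting along the main chain through the –OH group gives 7 carbons: the parent is heptane.
The principal characteristic group is an alcohol (–OH), named with the suffix -ol.
The numbering direction is chosen so that numbering from this end puts the hydroxyl group at C-1 rather than C-7.
With this numbering: the hydroxyl at C-1; bromo groups at C-1 and C-5; an iodo group at C-7.
The substituents are ordered alphabetically, ignoring any di-/tri- multipliers.
Assembling the pieces gives 1,5-dibromo-7-iodoheptan-1-ol.

1,5-dibromo-7-iodoheptan-1-ol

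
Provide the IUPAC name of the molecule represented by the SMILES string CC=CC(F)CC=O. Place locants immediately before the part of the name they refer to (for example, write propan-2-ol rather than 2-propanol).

The longest chain bearing the –CHO group and the multiple bond is 6 carbons long (hexane).
The principal characteristic group is an aldehyde (terminal –CHO), named with the suffix -al.
A C=C double bond in the chain gives the infix -ene-.
The numbering direction is chosen so that the aldehyde carbon is C-1 by definition.
This places the double bond between C-4 and C-5; a fluoro group at C-3.
Putting it together: 3-fluorohex-4-enal.

3-fluorohex-4-enal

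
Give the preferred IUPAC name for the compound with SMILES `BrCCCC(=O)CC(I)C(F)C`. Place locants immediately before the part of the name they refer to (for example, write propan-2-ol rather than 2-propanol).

Counting along the main chain through the carbonyl gives 8 carbons: the parent is octane.
The highest-priority functional group is a ketone (C=O on an internal carbon), so the name ends in -one.
Choose the numbering such that numbering from this end puts the carbonyl group at C-4 rather than C-5.
With this numbering: the carbonyl at C-4; a bromo group at C-1; a fluoro group at C-7; an iodo group at C-6.
Substituent prefixes are cited in alphabetical order (multiplying prefixes like di-/tri- are ignored for ordering).
Putting it together: 1-bromo-7-fluoro-6-iodooctan-4-one.

1-bromo-7-fluoro-6-iodooctan-4-one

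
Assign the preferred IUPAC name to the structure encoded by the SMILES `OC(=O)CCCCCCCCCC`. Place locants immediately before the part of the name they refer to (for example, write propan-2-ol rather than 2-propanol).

Counting along the main chain through the –COOH group gives 11 carbons: the parent is undecane.
A carboxylic acid (terminal –COOH) is the principal characteristic group, giving the suffix -oic acid.
Number the chain so that the carboxylic acid carbon is C-1 by definition.
Putting it together: undecanoic acid.

undecanoic acid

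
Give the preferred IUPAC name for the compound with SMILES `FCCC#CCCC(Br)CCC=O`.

The longest carbon chain that includes the –CHO group and the multiple bond has 10 carbons, so the parent hydride is decane.
The principal characteristic group is an aldehyde (terminal –CHO), named with the suffix -al.
The chain contains a C≡C triple bond, so the unsaturation ending is -yne.
The numbering direction is chosen so that the aldehyde carbon is C-1 by definition.
With this numbering: the triple bond between C-7 and C-8; a bromo group at C-4; a fluoro group at C-10.
Prefixes are listed alphabetically: bromo, fluoro.
Assembling the pieces gives 4-bromo-10-fluorodec-7-ynal.

4-bromo-10-fluorodec-7-ynal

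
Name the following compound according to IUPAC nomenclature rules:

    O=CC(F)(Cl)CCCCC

The longest chain bearing the –CHO group is 7 carbons long (heptane).
The highest-priority functional group is an aldehyde (terminal –CHO), so the name ends in -al.
The numbering direction is chosen so that the aldehyde carbon is C-1 by definition.
This places a chloro group at C-2; a fluoro group at C-2.
The substituents are ordered alphabetically, ignoring any di-/tri- multipliers.
The name is 2-chloro-2-fluoroheptanal.

2-chloro-2-fluoroheptanal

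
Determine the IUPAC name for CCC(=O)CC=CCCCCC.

undec-5-en-3-one

The longest carbon chain that includes the carbonyl and the multiple bond has 11 carbons, so the parent hydride is undecane.
The highest-priority functional group is a ketone (C=O on an internal carbon), so the name ends in -one.
The chain contains a C=C double bond, so the unsaturation ending is -ene.
Choose the numbering such that numbering from this end puts the carbonyl group at C-3 rather than C-9.
That gives the carbonyl at C-3; the double bond between C-5 and C-6.
Assembling the pieces gives undec-5-en-3-one.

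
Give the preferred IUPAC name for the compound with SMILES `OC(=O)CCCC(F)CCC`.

5-fluorooctanoic acid

The longest chain bearing the –COOH group is 8 carbons long (octane).
The highest-priority functional group is a carboxylic acid (terminal –COOH), so the name ends in -oic acid.
Number the chain so that the carboxylic acid carbon is C-1 by definition.
That gives a fluoro group at C-5.
The name is 5-fluorooctanoic acid.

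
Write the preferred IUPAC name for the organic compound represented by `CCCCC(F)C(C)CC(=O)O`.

The longest chain bearing the –COOH group is 8 carbons long (octane).
A carboxylic acid (terminal –COOH) is the principal characteristic group, giving the suffix -oic acid.
Choose the numbering such that the carboxylic acid carbon is C-1 by definition.
With this numbering: a fluoro group at C-4; a methyl group at C-3.
The substituents are ordered alphabetically, ignoring any di-/tri- multipliers.
Putting it together: 4-fluoro-3-methyloctanoic acid.

4-fluoro-3-methyloctanoic acid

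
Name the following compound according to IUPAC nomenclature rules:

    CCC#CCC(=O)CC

The longest carbon chain that includes the carbonyl and the multiple bond has 8 carbons, so the parent hydride is octane.
A ketone (C=O on an internal carbon) is the principal characteristic group, giving the suffix -one.
There is one C≡C triple bond, indicated by the ending -yne.
The numbering direction is chosen so that numbering from this end puts the carbonyl group at C-3 rather than C-6.
That gives the carbonyl at C-3; the triple bond between C-5 and C-6.
Putting it together: oct-5-yn-3-one.

oct-5-yn-3-one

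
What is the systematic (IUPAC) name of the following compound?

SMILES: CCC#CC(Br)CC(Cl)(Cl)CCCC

Counting along the main chain through the multiple bond gives 11 carbons: the parent is undecane.
The chain contains a C≡C triple bond, so the unsaturation ending is -yne.
Choose the numbering such that numbering from this end puts the triple bond at C-3 rather than C-8.
With this numbering: the triple bond between C-3 and C-4; a bromo group at C-5; two chloro groups at C-7.
Prefixes are listed alphabetically: bromo, chloro.
Putting it together: 5-bromo-7,7-dichloroundec-3-yne.

5-bromo-7,7-dichloroundec-3-yne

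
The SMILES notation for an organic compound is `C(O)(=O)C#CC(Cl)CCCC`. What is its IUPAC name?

Counting along the main chain through the –COOH group and the multiple bond gives 8 carbons: the parent is octane.
The highest-priority functional group is a carboxylic acid (terminal –COOH), so the name ends in -oic acid.
A C≡C triple bond in the chain gives the infix -yne-.
Choose the numbering such that the carboxylic acid carbon is C-1 by definition.
That gives the triple bond between C-2 and C-3; a chloro group at C-4.
Assembling the pieces gives 4-chlorooct-2-ynoic acid.

4-chlorooct-2-ynoic acid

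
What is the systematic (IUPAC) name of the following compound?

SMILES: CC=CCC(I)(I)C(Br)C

6-bromo-5,5-diiodohept-2-ene

Counting along the main chain through the multiple bond gives 7 carbons: the parent is heptane.
There is one C=C double bond, indicated by the ending -ene.
Number the chain so that numbering from this end puts the double bond at C-2 rather than C-5.
That gives the double bond between C-2 and C-3; a bromo group at C-6; two iodo groups at C-5.
Substituent prefixes are cited in alphabetical order (multiplying prefixes like di-/tri- are ignored for ordering).
Putting it together: 6-bromo-5,5-diiodohept-2-ene.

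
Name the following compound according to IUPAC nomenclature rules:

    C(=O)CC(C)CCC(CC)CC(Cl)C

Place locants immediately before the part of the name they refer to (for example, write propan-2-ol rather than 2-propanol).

8-chloro-6-ethyl-3-methylnonanal

The longest carbon chain that includes the –CHO group has 9 carbons, so the parent hydride is nonane.
An aldehyde (terminal –CHO) is the principal characteristic group, giving the suffix -al.
Number the chain so that the aldehyde carbon is C-1 by definition.
This places a chloro group at C-8; an ethyl group at C-6; a methyl group at C-3.
Prefixes are listed alphabetically: chloro, ethyl, methyl.
The name is 8-chloro-6-ethyl-3-methylnonanal.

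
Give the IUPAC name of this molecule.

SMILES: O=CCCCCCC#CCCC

The longest chain bearing the –CHO group and the multiple bond is 11 carbons long (undecane).
The principal characteristic group is an aldehyde (terminal –CHO), named with the suffix -al.
The chain contains a C≡C triple bond, so the unsaturation ending is -yne.
Number the chain so that the aldehyde carbon is C-1 by definition.
This places the triple bond between C-7 and C-8.
Assembling the pieces gives undec-7-ynal.

undec-7-ynal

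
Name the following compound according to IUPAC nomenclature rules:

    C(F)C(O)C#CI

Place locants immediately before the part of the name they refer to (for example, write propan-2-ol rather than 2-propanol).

The longest carbon chain that includes the –OH group and the multiple bond has 4 carbons, so the parent hydride is butane.
An alcohol (–OH) is the principal characteristic group, giving the suffix -ol.
A C≡C triple bond in the chain gives the infix -yne-.
Choose the numbering such that numbering from this end puts the hydroxyl group at C-2 rather than C-3.
That gives the hydroxyl at C-2; the triple bond between C-3 and C-4; a fluoro group at C-1; an iodo group at C-4.
Substituent prefixes are cited in alphabetical order (multiplying prefixes like di-/tri- are ignored for ordering).
Putting it together: 1-fluoro-4-iodobut-3-yn-2-ol.

1-fluoro-4-iodobut-3-yn-2-ol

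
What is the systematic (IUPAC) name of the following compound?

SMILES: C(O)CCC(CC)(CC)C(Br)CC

5-bromo-4,4-diethylheptan-1-ol

The longest carbon chain that includes the –OH group has 7 carbons, so the parent hydride is heptane.
An alcohol (–OH) is the principal characteristic group, giving the suffix -ol.
Choose the numbering such that numbering from this end puts the hydroxyl group at C-1 rather than C-7.
That gives the hydroxyl at C-1; a bromo group at C-5; two ethyl groups at C-4.
The substituents are ordered alphabetically, ignoring any di-/tri- multipliers.
Putting it together: 5-bromo-4,4-diethylheptan-1-ol.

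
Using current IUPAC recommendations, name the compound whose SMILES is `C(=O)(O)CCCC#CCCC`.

Counting along the main chain through the –COOH group and the multiple bond gives 9 carbons: the parent is nonane.
The highest-priority functional group is a carboxylic acid (terminal –COOH), so the name ends in -oic acid.
A C≡C triple bond in the chain gives the infix -yne-.
Choose the numbering such that the carboxylic acid carbon is C-1 by definition.
That gives the triple bond between C-5 and C-6.
Putting it together: non-5-ynoic acid.

non-5-ynoic acid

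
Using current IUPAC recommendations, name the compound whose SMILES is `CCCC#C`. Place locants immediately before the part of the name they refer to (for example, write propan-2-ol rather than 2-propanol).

pent-1-yne

The longest carbon chain that includes the multiple bond has 5 carbons, so the parent hydride is pentane.
There is one C≡C triple bond, indicated by the ending -yne.
Number the chain so that numbering from this end puts the triple bond at C-1 rather than C-4.
With this numbering: the triple bond between C-1 and C-2.
The name is pent-1-yne.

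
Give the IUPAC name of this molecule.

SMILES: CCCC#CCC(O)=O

hept-3-ynoic acid

The longest chain bearing the –COOH group and the multiple bond is 7 carbons long (heptane).
The highest-priority functional group is a carboxylic acid (terminal –COOH), so the name ends in -oic acid.
A C≡C triple bond in the chain gives the infix -yne-.
The numbering direction is chosen so that the carboxylic acid carbon is C-1 by definition.
With this numbering: the triple bond between C-3 and C-4.
Putting it together: hept-3-ynoic acid.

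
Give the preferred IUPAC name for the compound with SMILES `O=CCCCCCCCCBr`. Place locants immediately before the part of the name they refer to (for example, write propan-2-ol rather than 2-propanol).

9-bromononanal

The longest carbon chain that includes the –CHO group has 9 carbons, so the parent hydride is nonane.
The highest-priority functional group is an aldehyde (terminal –CHO), so the name ends in -al.
Choose the numbering such that the aldehyde carbon is C-1 by definition.
With this numbering: a bromo group at C-9.
The name is 9-bromononanal.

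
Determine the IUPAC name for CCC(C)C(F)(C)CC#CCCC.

7-fluoro-7,8-dimethyldec-4-yne

Counting along the main chain through the multiple bond gives 10 carbons: the parent is decane.
A C≡C triple bond in the chain gives the infix -yne-.
Number the chain so that numbering from this end puts the triple bond at C-4 rather than C-6.
This places the triple bond between C-4 and C-5; a fluoro group at C-7; methyl groups at C-7 and C-8.
The substituents are ordered alphabetically, ignoring any di-/tri- multipliers.
Assembling the pieces gives 7-fluoro-7,8-dimethyldec-4-yne.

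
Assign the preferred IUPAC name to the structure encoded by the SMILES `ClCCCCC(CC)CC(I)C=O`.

8-chloro-4-ethyl-2-iodooctanal

The longest chain bearing the –CHO group is 8 carbons long (octane).
The highest-priority functional group is an aldehyde (terminal –CHO), so the name ends in -al.
Number the chain so that the aldehyde carbon is C-1 by definition.
That gives a chloro group at C-8; an ethyl group at C-4; an iodo group at C-2.
Prefixes are listed alphabetically: chloro, ethyl, iodo.
The name is 8-chloro-4-ethyl-2-iodooctanal.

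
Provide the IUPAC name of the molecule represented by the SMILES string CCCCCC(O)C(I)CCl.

1-chloro-2-iodooctan-3-ol

The longest chain bearing the –OH group is 8 carbons long (octane).
The highest-priority functional group is an alcohol (–OH), so the name ends in -ol.
Number the chain so that numbering from this end puts the hydroxyl group at C-3 rather than C-6.
This places the hydroxyl at C-3; a chloro group at C-1; an iodo group at C-2.
The substituents are ordered alphabetically, ignoring any di-/tri- multipliers.
Assembling the pieces gives 1-chloro-2-iodooctan-3-ol.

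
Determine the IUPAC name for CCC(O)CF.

1-fluorobutan-2-ol

Counting along the main chain through the –OH group gives 4 carbons: the parent is butane.
The principal characteristic group is an alcohol (–OH), named with the suffix -ol.
Number the chain so that numbering from this end puts the hydroxyl group at C-2 rather than C-3.
This places the hydroxyl at C-2; a fluoro group at C-1.
The name is 1-fluorobutan-2-ol.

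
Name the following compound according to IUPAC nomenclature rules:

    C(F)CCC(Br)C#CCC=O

The longest chain bearing the –CHO group and the multiple bond is 8 carbons long (octane).
The principal characteristic group is an aldehyde (terminal –CHO), named with the suffix -al.
There is one C≡C triple bond, indicated by the ending -yne.
The numbering direction is chosen so that the aldehyde carbon is C-1 by definition.
That gives the triple bond between C-3 and C-4; a bromo group at C-5; a fluoro group at C-8.
Prefixes are listed alphabetically: bromo, fluoro.
Assembling the pieces gives 5-bromo-8-fluorooct-3-ynal.

5-bromo-8-fluorooct-3-ynal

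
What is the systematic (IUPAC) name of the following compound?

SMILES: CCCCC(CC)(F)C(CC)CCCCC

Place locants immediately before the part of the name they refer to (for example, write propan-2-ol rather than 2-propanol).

5,6-diethyl-5-fluoroundecane

The longest continuous carbon chain has 11 atoms, so the parent hydride is undecane.
Choose the numbering such that the substituent locant set {5,5,6} is lower than {6,7,7} at the first point of difference.
This places ethyl groups at C-5 and C-6; a fluoro group at C-5.
The substituents are ordered alphabetically, ignoring any di-/tri- multipliers.
The name is 5,6-diethyl-5-fluoroundecane.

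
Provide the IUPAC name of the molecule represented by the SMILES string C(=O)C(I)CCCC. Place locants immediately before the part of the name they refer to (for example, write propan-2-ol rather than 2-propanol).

2-iodohexanal

Counting along the main chain through the –CHO group gives 6 carbons: the parent is hexane.
The principal characteristic group is an aldehyde (terminal –CHO), named with the suffix -al.
Number the chain so that the aldehyde carbon is C-1 by definition.
With this numbering: an iodo group at C-2.
The name is 2-iodohexanal.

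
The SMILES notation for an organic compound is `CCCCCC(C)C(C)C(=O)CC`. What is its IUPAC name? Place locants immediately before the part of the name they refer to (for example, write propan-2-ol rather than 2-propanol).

4,5-dimethyldecan-3-one

The longest carbon chain that includes the carbonyl has 10 carbons, so the parent hydride is decane.
The highest-priority functional group is a ketone (C=O on an internal carbon), so the name ends in -one.
Number the chain so that numbering from this end puts the carbonyl group at C-3 rather than C-8.
That gives the carbonyl at C-3; methyl groups at C-4 and C-5.
Putting it together: 4,5-dimethyldecan-3-one.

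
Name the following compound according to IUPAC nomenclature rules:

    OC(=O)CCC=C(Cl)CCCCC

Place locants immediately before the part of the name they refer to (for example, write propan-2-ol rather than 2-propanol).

5-chlorodec-4-enoic acid

The longest chain bearing the –COOH group and the multiple bond is 10 carbons long (decane).
The principal characteristic group is a carboxylic acid (terminal –COOH), named with the suffix -oic acid.
A C=C double bond in the chain gives the infix -ene-.
The numbering direction is chosen so that the carboxylic acid carbon is C-1 by definition.
That gives the double bond between C-4 and C-5; a chloro group at C-5.
Assembling the pieces gives 5-chlorodec-4-enoic acid.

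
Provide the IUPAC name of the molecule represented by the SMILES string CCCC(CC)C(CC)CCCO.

Counting along the main chain through the –OH group gives 8 carbons: the parent is octane.
The highest-priority functional group is an alcohol (–OH), so the name ends in -ol.
The numbering direction is chosen so that numbering from this end puts the hydroxyl group at C-1 rather than C-8.
This places the hydroxyl at C-1; ethyl groups at C-4 and C-5.
The name is 4,5-diethyloctan-1-ol.

4,5-diethyloctan-1-ol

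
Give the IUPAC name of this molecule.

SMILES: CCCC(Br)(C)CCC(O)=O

4-bromo-4-methylheptanoic acid

Counting along the main chain through the –COOH group gives 7 carbons: the parent is heptane.
The principal characteristic group is a carboxylic acid (terminal –COOH), named with the suffix -oic acid.
The numbering direction is chosen so that the carboxylic acid carbon is C-1 by definition.
This places a bromo group at C-4; a methyl group at C-4.
The substituents are ordered alphabetically, ignoring any di-/tri- multipliers.
The name is 4-bromo-4-methylheptanoic acid.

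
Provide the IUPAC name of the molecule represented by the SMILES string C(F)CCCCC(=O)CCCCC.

The longest chain bearing the carbonyl is 11 carbons long (undecane).
The highest-priority functional group is a ketone (C=O on an internal carbon), so the name ends in -one.
The numbering direction is chosen so that the substituent locant set {1} is lower than {11} at the first point of difference.
With this numbering: the carbonyl at C-6; a fluoro group at C-1.
The name is 1-fluoroundecan-6-one.

1-fluoroundecan-6-one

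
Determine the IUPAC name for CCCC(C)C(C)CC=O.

3,4-dimethylheptanal

Counting along the main chain through the –CHO group gives 7 carbons: the parent is heptane.
The principal characteristic group is an aldehyde (terminal –CHO), named with the suffix -al.
Choose the numbering such that the aldehyde carbon is C-1 by definition.
That gives methyl groups at C-3 and C-4.
Putting it together: 3,4-dimethylheptanal.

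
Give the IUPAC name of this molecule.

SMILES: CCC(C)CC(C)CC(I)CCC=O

The longest carbon chain that includes the –CHO group has 10 carbons, so the parent hydride is decane.
An aldehyde (terminal –CHO) is the principal characteristic group, giving the suffix -al.
Choose the numbering such that the aldehyde carbon is C-1 by definition.
That gives an iodo group at C-4; methyl groups at C-6 and C-8.
Substituent prefixes are cited in alphabetical order (multiplying prefixes like di-/tri- are ignored for ordering).
The name is 4-iodo-6,8-dimethyldecanal.

4-iodo-6,8-dimethyldecanal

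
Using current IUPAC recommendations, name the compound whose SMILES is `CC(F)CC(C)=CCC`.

6-fluoro-4-methylhept-3-ene

The longest chain bearing the multiple bond is 7 carbons long (heptane).
The chain contains a C=C double bond, so the unsaturation ending is -ene.
The numbering direction is chosen so that numbering from this end puts the double bond at C-3 rather than C-4.
With this numbering: the double bond between C-3 and C-4; a fluoro group at C-6; a methyl group at C-4.
The substituents are ordered alphabetically, ignoring any di-/tri- multipliers.
The name is 6-fluoro-4-methylhept-3-ene.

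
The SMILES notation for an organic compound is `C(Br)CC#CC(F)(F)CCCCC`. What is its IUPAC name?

Counting along the main chain through the multiple bond gives 10 carbons: the parent is decane.
A C≡C triple bond in the chain gives the infix -yne-.
Number the chain so that numbering from this end puts the triple bond at C-3 rather than C-7.
With this numbering: the triple bond between C-3 and C-4; a bromo group at C-1; two fluoro groups at C-5.
The substituents are ordered alphabetically, ignoring any di-/tri- multipliers.
The name is 1-bromo-5,5-difluorodec-3-yne.

1-bromo-5,5-difluorodec-3-yne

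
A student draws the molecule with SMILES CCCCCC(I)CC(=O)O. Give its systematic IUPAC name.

The longest carbon chain that includes the –COOH group has 8 carbons, so the parent hydride is octane.
The principal characteristic group is a carboxylic acid (terminal –COOH), named with the suffix -oic acid.
Number the chain so that the carboxylic acid carbon is C-1 by definition.
With this numbering: an iodo group at C-3.
Assembling the pieces gives 3-iodooctanoic acid.

3-iodooctanoic acid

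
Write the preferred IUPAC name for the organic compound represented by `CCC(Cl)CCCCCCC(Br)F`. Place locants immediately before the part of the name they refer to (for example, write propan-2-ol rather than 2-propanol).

The longest continuous carbon chain has 10 atoms, so the parent hydride is decane.
Number the chain so that the substituent locant set {1,1,8} is lower than {3,10,10} at the first point of difference.
That gives a bromo group at C-1; a chloro group at C-8; a fluoro group at C-1.
Prefixes are listed alphabetically: bromo, chloro, fluoro.
Assembling the pieces gives 1-bromo-8-chloro-1-fluorodecane.

1-bromo-8-chloro-1-fluorodecane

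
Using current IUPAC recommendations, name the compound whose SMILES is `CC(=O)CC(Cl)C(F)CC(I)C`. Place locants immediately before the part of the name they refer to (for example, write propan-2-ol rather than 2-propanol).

4-chloro-5-fluoro-7-iodooctan-2-one

Counting along the main chain through the carbonyl gives 8 carbons: the parent is octane.
A ketone (C=O on an internal carbon) is the principal characteristic group, giving the suffix -one.
The numbering direction is chosen so that numbering from this end puts the carbonyl group at C-2 rather than C-7.
That gives the carbonyl at C-2; a chloro group at C-4; a fluoro group at C-5; an iodo group at C-7.
Substituent prefixes are cited in alphabetical order (multiplying prefixes like di-/tri- are ignored for ordering).
Putting it together: 4-chloro-5-fluoro-7-iodooctan-2-one.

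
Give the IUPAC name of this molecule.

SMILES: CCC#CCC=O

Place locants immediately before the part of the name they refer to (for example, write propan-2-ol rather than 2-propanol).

The longest carbon chain that includes the –CHO group and the multiple bond has 6 carbons, so the parent hydride is hexane.
An aldehyde (terminal –CHO) is the principal characteristic group, giving the suffix -al.
A C≡C triple bond in the chain gives the infix -yne-.
The numbering direction is chosen so that the aldehyde carbon is C-1 by definition.
This places the triple bond between C-3 and C-4.
Putting it together: hex-3-ynal.

hex-3-ynal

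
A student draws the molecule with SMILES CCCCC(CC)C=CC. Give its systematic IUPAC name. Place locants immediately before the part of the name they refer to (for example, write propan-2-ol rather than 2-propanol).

4-ethyloct-2-ene

Counting along the main chain through the multiple bond gives 8 carbons: the parent is octane.
A C=C double bond in the chain gives the infix -ene-.
Choose the numbering such that numbering from this end puts the double bond at C-2 rather than C-6.
With this numbering: the double bond between C-2 and C-3; an ethyl group at C-4.
Putting it together: 4-ethyloct-2-ene.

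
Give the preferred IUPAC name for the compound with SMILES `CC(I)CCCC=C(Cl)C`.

The longest chain bearing the multiple bond is 8 carbons long (octane).
A C=C double bond in the chain gives the infix -ene-.
Choose the numbering such that numbering from this end puts the double bond at C-2 rather than C-6.
That gives the double bond between C-2 and C-3; a chloro group at C-2; an iodo group at C-7.
The substituents are ordered alphabetically, ignoring any di-/tri- multipliers.
The name is 2-chloro-7-iodooct-2-ene.

2-chloro-7-iodooct-2-ene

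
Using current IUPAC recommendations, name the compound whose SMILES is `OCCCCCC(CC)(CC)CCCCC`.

The longest carbon chain that includes the –OH group has 11 carbons, so the parent hydride is undecane.
The highest-priority functional group is an alcohol (–OH), so the name ends in -ol.
Number the chain so that numbering from this end puts the hydroxyl group at C-1 rather than C-11.
This places the hydroxyl at C-1; two ethyl groups at C-6.
Putting it together: 6,6-diethylundecan-1-ol.

6,6-diethylundecan-1-ol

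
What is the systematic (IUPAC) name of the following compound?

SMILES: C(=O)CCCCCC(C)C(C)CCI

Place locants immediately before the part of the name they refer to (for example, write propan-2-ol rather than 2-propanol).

Counting along the main chain through the –CHO group gives 10 carbons: the parent is decane.
The principal characteristic group is an aldehyde (terminal –CHO), named with the suffix -al.
The numbering direction is chosen so that the aldehyde carbon is C-1 by definition.
This places an iodo group at C-10; methyl groups at C-7 and C-8.
The substituents are ordered alphabetically, ignoring any di-/tri- multipliers.
The name is 10-iodo-7,8-dimethyldecanal.

10-iodo-7,8-dimethyldecanal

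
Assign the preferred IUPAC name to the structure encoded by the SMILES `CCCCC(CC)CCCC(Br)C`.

2-bromo-6-ethyldecane

The longest continuous carbon chain has 10 atoms, so the parent hydride is decane.
Number the chain so that the substituent locant set {2,6} is lower than {5,9} at the first point of difference.
With this numbering: a bromo group at C-2; an ethyl group at C-6.
Substituent prefixes are cited in alphabetical order (multiplying prefixes like di-/tri- are ignored for ordering).
The name is 2-bromo-6-ethyldecane.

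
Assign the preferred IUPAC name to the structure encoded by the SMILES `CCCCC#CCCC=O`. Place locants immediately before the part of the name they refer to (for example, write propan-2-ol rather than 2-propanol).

non-4-ynal

The longest chain bearing the –CHO group and the multiple bond is 9 carbons long (nonane).
The highest-priority functional group is an aldehyde (terminal –CHO), so the name ends in -al.
A C≡C triple bond in the chain gives the infix -yne-.
The numbering direction is chosen so that the aldehyde carbon is C-1 by definition.
This places the triple bond between C-4 and C-5.
Assembling the pieces gives non-4-ynal.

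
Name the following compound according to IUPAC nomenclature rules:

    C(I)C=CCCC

The longest carbon chain that includes the multiple bond has 6 carbons, so the parent hydride is hexane.
There is one C=C double bond, indicated by the ending -ene.
The numbering direction is chosen so that numbering from this end puts the double bond at C-2 rather than C-4.
That gives the double bond between C-2 and C-3; an iodo group at C-1.
Assembling the pieces gives 1-iodohex-2-ene.

1-iodohex-2-ene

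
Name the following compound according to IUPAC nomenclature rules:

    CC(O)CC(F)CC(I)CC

4-fluoro-6-iodooctan-2-ol

The longest carbon chain that includes the –OH group has 8 carbons, so the parent hydride is octane.
The highest-priority functional group is an alcohol (–OH), so the name ends in -ol.
The numbering direction is chosen so that numbering from this end puts the hydroxyl group at C-2 rather than C-7.
With this numbering: the hydroxyl at C-2; a fluoro group at C-4; an iodo group at C-6.
Substituent prefixes are cited in alphabetical order (multiplying prefixes like di-/tri- are ignored for ordering).
Putting it together: 4-fluoro-6-iodooctan-2-ol.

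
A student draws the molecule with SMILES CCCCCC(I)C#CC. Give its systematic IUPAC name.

Counting along the main chain through the multiple bond gives 9 carbons: the parent is nonane.
A C≡C triple bond in the chain gives the infix -yne-.
Number the chain so that numbering from this end puts the triple bond at C-2 rather than C-7.
That gives the triple bond between C-2 and C-3; an iodo group at C-4.
Assembling the pieces gives 4-iodonon-2-yne.

4-iodonon-2-yne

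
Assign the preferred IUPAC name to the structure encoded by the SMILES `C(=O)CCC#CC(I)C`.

The longest carbon chain that includes the –CHO group and the multiple bond has 7 carbons, so the parent hydride is heptane.
The highest-priority functional group is an aldehyde (terminal –CHO), so the name ends in -al.
A C≡C triple bond in the chain gives the infix -yne-.
Choose the numbering such that the aldehyde carbon is C-1 by definition.
With this numbering: the triple bond between C-4 and C-5; an iodo group at C-6.
The name is 6-iodohept-4-ynal.

6-iodohept-4-ynal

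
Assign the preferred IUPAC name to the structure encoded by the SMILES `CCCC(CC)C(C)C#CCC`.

6-ethyl-5-methylnon-3-yne

The longest carbon chain that includes the multiple bond has 9 carbons, so the parent hydride is nonane.
The chain contains a C≡C triple bond, so the unsaturation ending is -yne.
Choose the numbering such that numbering from this end puts the triple bond at C-3 rather than C-6.
This places the triple bond between C-3 and C-4; an ethyl group at C-6; a methyl group at C-5.
Prefixes are listed alphabetically: ethyl, methyl.
The name is 6-ethyl-5-methylnon-3-yne.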